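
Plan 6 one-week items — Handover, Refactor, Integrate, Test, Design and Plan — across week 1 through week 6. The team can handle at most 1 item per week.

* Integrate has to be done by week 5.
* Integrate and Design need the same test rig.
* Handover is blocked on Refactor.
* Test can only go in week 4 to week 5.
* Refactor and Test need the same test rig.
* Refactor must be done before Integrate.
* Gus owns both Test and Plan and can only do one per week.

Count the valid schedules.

56

Splitting on Handover: it can be week 2 (8), week 3 (12), week 4 (6), week 5 (6), week 6 (24). Listing each branch's schedules as (Refactor, Integrate, Test, Design, Plan) by week number:
Handover=week 2: (1,3,4,5,6) (1,3,4,6,5) (1,3,5,4,6) (1,3,5,6,4) (1,4,5,3,6) (1,4,5,6,3) (1,5,4,3,6) (1,5,4,6,3) — 8.
Handover=week 3: (1,2,4,5,6) (1,2,4,6,5) (1,2,5,4,6) (1,2,5,6,4) (1,4,5,2,6) (1,4,5,6,2) (1,5,4,2,6) (1,5,4,6,2) (2,4,5,1,6) (2,4,5,6,1) (2,5,4,1,6) (2,5,4,6,1) — 12.
Handover=week 4: (1,2,5,3,6) (1,2,5,6,3) (1,3,5,2,6) (1,3,5,6,2) (2,3,5,1,6) (2,3,5,6,1) — 6.
Handover=week 5: (1,2,4,3,6) (1,2,4,6,3) (1,3,4,2,6) (1,3,4,6,2) (2,3,4,1,6) (2,3,4,6,1) — 6.
Handover=week 6: (1,2,4,3,5) (1,2,4,5,3) (1,2,5,3,4) (1,2,5,4,3) (1,3,4,2,5) (1,3,4,5,2) (1,3,5,2,4) (1,3,5,4,2) (1,4,5,2,3) (1,4,5,3,2) (1,5,4,2,3) (1,5,4,3,2) (2,3,4,1,5) (2,3,4,5,1) (2,3,5,1,4) (2,3,5,4,1) (2,4,5,1,3) (2,4,5,3,1) (2,5,4,1,3) (2,5,4,3,1) (3,4,5,1,2) (3,4,5,2,1) (3,5,4,1,2) (3,5,4,2,1) — 24.
Summing: 8 + 12 + 6 + 6 + 24 = 56.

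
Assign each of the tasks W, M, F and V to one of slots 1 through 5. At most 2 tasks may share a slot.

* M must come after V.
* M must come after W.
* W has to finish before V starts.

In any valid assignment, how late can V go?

4

Precedence pushes V to at least 2; downstream work caps V at 4.
V at 4 is achievable: F in 1; V in 4; W in 1; M in 5.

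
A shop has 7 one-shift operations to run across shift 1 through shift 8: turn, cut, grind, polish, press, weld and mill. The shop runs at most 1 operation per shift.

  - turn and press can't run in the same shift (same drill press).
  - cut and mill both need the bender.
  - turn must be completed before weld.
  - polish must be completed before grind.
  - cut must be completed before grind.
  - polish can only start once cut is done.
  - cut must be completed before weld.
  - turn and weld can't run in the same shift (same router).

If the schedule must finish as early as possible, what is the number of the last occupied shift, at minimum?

shift 7

The precedence chain requires at least 3 distinct shifts.
With at most 1 per shift and 7 operations, at least 7 shifts are needed.
7 works (last occupied shift: shift 7): for example cut=shift 1; weld=shift 5; polish=shift 2; grind=shift 3; mill=shift 7; press=shift 6; turn=shift 4.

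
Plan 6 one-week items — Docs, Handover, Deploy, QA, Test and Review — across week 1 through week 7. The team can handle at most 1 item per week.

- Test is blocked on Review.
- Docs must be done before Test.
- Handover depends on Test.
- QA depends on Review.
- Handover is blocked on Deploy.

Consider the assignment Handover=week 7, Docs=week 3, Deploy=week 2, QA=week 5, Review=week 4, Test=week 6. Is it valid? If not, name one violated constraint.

Valid

QA depends on Review — holds.
Test is blocked on Review — holds.
Docs must be done before Test — holds.
Handover is blocked on Deploy — holds.
The team can handle at most 1 item per week — holds.
Handover depends on Test — holds.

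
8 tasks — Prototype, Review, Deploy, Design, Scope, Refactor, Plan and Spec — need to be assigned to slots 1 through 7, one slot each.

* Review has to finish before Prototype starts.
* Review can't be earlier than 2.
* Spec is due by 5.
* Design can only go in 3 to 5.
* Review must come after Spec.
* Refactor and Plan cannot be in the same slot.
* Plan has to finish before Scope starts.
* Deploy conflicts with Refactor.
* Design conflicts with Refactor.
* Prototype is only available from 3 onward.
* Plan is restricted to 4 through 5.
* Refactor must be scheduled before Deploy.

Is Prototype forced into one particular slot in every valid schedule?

No

Prototype can be 3 (e.g. Design=3, Plan=4, Scope=5, Review=2, Prototype=3, Deploy=2, Refactor=1, Spec=1) or 4 (e.g. Prototype=4, Scope=5, Spec=1, Plan=4, Refactor=1, Deploy=2, Design=3, Review=2).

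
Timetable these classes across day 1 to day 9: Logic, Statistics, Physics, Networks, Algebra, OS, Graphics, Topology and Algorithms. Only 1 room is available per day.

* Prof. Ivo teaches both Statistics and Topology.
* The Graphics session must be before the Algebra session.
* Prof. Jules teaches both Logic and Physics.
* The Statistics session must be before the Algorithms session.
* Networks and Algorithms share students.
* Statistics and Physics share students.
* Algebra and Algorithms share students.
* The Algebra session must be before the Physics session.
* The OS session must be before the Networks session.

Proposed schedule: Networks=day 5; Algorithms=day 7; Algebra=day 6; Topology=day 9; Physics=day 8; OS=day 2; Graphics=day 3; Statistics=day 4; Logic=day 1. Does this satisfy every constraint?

Yes

The Statistics session must be before the Algorithms session — holds.
The OS session must be before the Networks session — holds.
The Graphics session must be before the Algebra session — holds.
Only 1 room is available per day — holds.
Statistics and Physics share students — holds.
The Algebra session must be before the Physics session — holds.
Networks and Algorithms share students — holds.
Algebra and Algorithms share students — holds.
Prof. Ivo teaches both Statistics and Topology — holds.
Prof. Jules teaches both Logic and Physics — holds.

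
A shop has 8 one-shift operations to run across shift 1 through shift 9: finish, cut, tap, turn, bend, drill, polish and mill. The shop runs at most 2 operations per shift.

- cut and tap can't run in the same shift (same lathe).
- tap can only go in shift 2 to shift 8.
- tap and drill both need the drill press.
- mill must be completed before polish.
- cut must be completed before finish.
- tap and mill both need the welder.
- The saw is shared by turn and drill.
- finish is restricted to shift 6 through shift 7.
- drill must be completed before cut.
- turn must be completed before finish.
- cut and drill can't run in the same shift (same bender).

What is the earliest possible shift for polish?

shift 2

Precedence pushes polish to at least shift 2.
polish at shift 2 is achievable: turn -> shift 3; polish -> shift 2; cut -> shift 3; drill -> shift 1; finish -> shift 6; tap -> shift 2; mill -> shift 1; bend -> shift 4.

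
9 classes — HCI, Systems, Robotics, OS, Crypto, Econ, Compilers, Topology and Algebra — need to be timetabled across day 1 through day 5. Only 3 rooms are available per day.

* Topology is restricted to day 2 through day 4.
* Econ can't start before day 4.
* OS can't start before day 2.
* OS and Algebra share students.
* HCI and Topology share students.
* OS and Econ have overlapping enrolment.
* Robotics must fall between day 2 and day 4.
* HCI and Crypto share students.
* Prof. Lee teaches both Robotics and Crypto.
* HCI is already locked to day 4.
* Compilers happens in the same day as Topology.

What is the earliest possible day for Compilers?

Compilers must be in the same day as Topology, which can't be before day 2, so Compilers is at least day 2; Compilers must be in the same day as Topology, which can't be after day 4, so Compilers is at most day 4.
Compilers at day 2 is achievable: Compilers -> day 2; HCI -> day 4; Systems -> day 1; Crypto -> day 1; Topology -> day 2; Algebra -> day 1; Econ -> day 4; Robotics -> day 2; OS -> day 3.

day 2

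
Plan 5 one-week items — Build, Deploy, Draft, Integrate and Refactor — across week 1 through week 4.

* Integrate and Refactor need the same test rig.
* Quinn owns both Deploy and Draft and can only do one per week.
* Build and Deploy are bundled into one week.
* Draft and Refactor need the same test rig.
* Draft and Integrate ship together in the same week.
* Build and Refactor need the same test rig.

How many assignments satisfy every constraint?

24

Splitting on Build: it can be week 1 (6), week 2 (6), week 3 (6), week 4 (6). Listing each branch's schedules as (Deploy, Draft, Integrate, Refactor) by week number:
Build=week 1: (1,2,2,3) (1,2,2,4) (1,3,3,2) (1,3,3,4) (1,4,4,2) (1,4,4,3) — 6.
Build=week 2: (2,1,1,3) (2,1,1,4) (2,3,3,1) (2,3,3,4) (2,4,4,1) (2,4,4,3) — 6.
Build=week 3: (3,1,1,2) (3,1,1,4) (3,2,2,1) (3,2,2,4) (3,4,4,1) (3,4,4,2) — 6.
Build=week 4: (4,1,1,2) (4,1,1,3) (4,2,2,1) (4,2,2,3) (4,3,3,1) (4,3,3,2) — 6.
Summing: 6 + 6 + 6 + 6 = 24.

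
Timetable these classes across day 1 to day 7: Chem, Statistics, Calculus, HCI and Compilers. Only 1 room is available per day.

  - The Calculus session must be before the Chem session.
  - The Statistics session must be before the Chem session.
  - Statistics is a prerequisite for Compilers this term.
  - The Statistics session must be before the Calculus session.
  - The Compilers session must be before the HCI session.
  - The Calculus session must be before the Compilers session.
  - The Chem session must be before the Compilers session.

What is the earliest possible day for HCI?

day 5

Precedence pushes HCI to at least day 5.
HCI at day 5 is achievable: Statistics -> day 1; HCI -> day 5; Compilers -> day 4; Chem -> day 3; Calculus -> day 2.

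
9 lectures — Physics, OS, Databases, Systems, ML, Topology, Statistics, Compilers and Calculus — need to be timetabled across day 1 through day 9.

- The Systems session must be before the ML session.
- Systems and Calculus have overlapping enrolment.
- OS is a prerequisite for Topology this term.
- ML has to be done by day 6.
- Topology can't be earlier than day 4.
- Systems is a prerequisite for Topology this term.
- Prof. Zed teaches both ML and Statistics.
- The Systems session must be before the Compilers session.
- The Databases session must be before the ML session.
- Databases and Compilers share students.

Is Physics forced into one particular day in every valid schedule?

No

Physics can be day 1 (e.g. Topology in day 4; Calculus in day 2; Compilers in day 2; OS in day 1; Physics in day 1; ML in day 2; Statistics in day 1; Databases in day 1; Systems in day 1) or day 2 (e.g. Topology=day 4, Calculus=day 2, Physics=day 2, Statistics=day 1, Databases=day 1, Systems=day 1, ML=day 2, OS=day 1, Compilers=day 2).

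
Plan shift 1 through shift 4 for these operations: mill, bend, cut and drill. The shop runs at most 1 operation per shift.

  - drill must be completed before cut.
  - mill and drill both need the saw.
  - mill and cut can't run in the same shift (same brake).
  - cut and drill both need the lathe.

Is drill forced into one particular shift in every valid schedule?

No

drill can be shift 1 (e.g. drill=shift 1, cut=shift 2, bend=shift 4, mill=shift 3) or shift 2 (e.g. bend -> shift 4; drill -> shift 2; cut -> shift 3; mill -> shift 1).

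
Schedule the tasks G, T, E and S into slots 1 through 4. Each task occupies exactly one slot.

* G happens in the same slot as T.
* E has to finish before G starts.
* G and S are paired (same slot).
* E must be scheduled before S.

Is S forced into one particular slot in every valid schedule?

No

S can be 2 (e.g. T -> 2, G -> 2, S -> 2, E -> 1) or 3 (e.g. T -> 3, S -> 3, G -> 3, E -> 1).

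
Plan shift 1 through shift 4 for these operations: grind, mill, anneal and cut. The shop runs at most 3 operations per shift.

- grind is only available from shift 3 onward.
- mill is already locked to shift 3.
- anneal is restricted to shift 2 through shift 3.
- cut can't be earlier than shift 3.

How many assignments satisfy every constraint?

7

Splitting on grind: it can be shift 3 (3), shift 4 (4). Listing each branch's schedules as (mill, anneal, cut) by shift number:
grind=shift 3: (3,2,3) (3,2,4) (3,3,4) — 3.
grind=shift 4: (3,2,3) (3,2,4) (3,3,3) (3,3,4) — 4.
Summing: 3 + 4 = 7.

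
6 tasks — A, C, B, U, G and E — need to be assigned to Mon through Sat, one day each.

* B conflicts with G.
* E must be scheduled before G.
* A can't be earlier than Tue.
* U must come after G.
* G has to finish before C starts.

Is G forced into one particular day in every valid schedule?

G can be Tue (e.g. B=Mon, A=Tue, G=Tue, E=Mon, U=Wed, C=Wed) or Wed (e.g. U -> Thu, C -> Thu, B -> Mon, A -> Tue, E -> Mon, G -> Wed).

No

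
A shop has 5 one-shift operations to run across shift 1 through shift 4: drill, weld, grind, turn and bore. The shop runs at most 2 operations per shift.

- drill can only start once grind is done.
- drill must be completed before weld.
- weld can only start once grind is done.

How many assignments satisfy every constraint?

52

Splitting on drill: it can be shift 2 (26), shift 3 (26). Listing each branch's schedules as (weld, grind, turn, bore) by shift number:
drill=shift 2: (3,1,1,2) (3,1,1,3) (3,1,1,4) (3,1,2,1) (3,1,2,3) (3,1,2,4) (3,1,3,1) (3,1,3,2) (3,1,3,4) (3,1,4,1) (3,1,4,2) (3,1,4,3) (3,1,4,4) (4,1,1,2) (4,1,1,3) (4,1,1,4) (4,1,2,1) (4,1,2,3) (4,1,2,4) (4,1,3,1) (4,1,3,2) (4,1,3,3) (4,1,3,4) (4,1,4,1) (4,1,4,2) (4,1,4,3) — 26.
drill=shift 3: (4,1,1,2) (4,1,1,3) (4,1,1,4) (4,1,2,1) (4,1,2,2) (4,1,2,3) (4,1,2,4) (4,1,3,1) (4,1,3,2) (4,1,3,4) (4,1,4,1) (4,1,4,2) (4,1,4,3) (4,2,1,1) (4,2,1,2) (4,2,1,3) (4,2,1,4) (4,2,2,1) (4,2,2,3) (4,2,2,4) (4,2,3,1) (4,2,3,2) (4,2,3,4) (4,2,4,1) (4,2,4,2) (4,2,4,3) — 26.
Summing: 26 + 26 = 52.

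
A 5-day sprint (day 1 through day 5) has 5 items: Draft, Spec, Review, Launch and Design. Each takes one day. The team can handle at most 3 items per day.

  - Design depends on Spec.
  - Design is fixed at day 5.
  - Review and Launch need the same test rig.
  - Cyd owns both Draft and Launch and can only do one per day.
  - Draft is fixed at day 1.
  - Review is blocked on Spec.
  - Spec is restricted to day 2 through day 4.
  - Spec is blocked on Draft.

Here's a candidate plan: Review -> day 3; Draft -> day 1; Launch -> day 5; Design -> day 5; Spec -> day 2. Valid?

Review and Launch need the same test rig — holds.
Draft is fixed at day 1 — holds.
Spec is restricted to day 2 through day 4 — holds.
Cyd owns both Draft and Launch and can only do one per day — holds.
Design depends on Spec — holds.
The team can handle at most 3 items per day — holds.
Review is blocked on Spec — holds.
Spec is blocked on Draft — holds.
Design is fixed at day 5 — holds.

Yes, all constraints hold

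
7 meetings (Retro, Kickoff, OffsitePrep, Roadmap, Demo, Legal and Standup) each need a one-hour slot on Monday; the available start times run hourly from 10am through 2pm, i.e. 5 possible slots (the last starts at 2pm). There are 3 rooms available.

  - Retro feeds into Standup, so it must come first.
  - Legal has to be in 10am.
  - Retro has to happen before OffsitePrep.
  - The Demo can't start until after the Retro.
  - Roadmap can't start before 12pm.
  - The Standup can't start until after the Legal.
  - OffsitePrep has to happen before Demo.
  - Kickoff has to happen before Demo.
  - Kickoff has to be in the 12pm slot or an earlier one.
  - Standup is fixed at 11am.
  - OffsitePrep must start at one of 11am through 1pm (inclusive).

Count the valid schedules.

Splitting on Kickoff: it can be 10am (18), 11am (18), 12pm (15). Listing each branch's schedules as (Retro, OffsitePrep, Roadmap, Demo, Legal, Standup):
Kickoff=10am: (10am,11am,12pm,12pm,10am,11am) (10am,11am,12pm,1pm,10am,11am) (10am,11am,12pm,2pm,10am,11am) (10am,11am,1pm,12pm,10am,11am) (10am,11am,1pm,1pm,10am,11am) (10am,11am,1pm,2pm,10am,11am) (10am,11am,2pm,12pm,10am,11am) (10am,11am,2pm,1pm,10am,11am) (10am,11am,2pm,2pm,10am,11am) (10am,12pm,12pm,1pm,10am,11am) (10am,12pm,12pm,2pm,10am,11am) (10am,12pm,1pm,1pm,10am,11am) (10am,12pm,1pm,2pm,10am,11am) (10am,12pm,2pm,1pm,10am,11am) (10am,12pm,2pm,2pm,10am,11am) (10am,1pm,12pm,2pm,10am,11am) (10am,1pm,1pm,2pm,10am,11am) (10am,1pm,2pm,2pm,10am,11am) — 18.
Kickoff=11am: (10am,11am,12pm,12pm,10am,11am) (10am,11am,12pm,1pm,10am,11am) (10am,11am,12pm,2pm,10am,11am) (10am,11am,1pm,12pm,10am,11am) (10am,11am,1pm,1pm,10am,11am) (10am,11am,1pm,2pm,10am,11am) (10am,11am,2pm,12pm,10am,11am) (10am,11am,2pm,1pm,10am,11am) (10am,11am,2pm,2pm,10am,11am) (10am,12pm,12pm,1pm,10am,11am) (10am,12pm,12pm,2pm,10am,11am) (10am,12pm,1pm,1pm,10am,11am) (10am,12pm,1pm,2pm,10am,11am) (10am,12pm,2pm,1pm,10am,11am) (10am,12pm,2pm,2pm,10am,11am) (10am,1pm,12pm,2pm,10am,11am) (10am,1pm,1pm,2pm,10am,11am) (10am,1pm,2pm,2pm,10am,11am) — 18.
Kickoff=12pm: (10am,11am,12pm,1pm,10am,11am) (10am,11am,12pm,2pm,10am,11am) (10am,11am,1pm,1pm,10am,11am) (10am,11am,1pm,2pm,10am,11am) (10am,11am,2pm,1pm,10am,11am) (10am,11am,2pm,2pm,10am,11am) (10am,12pm,12pm,1pm,10am,11am) (10am,12pm,12pm,2pm,10am,11am) (10am,12pm,1pm,1pm,10am,11am) (10am,12pm,1pm,2pm,10am,11am) (10am,12pm,2pm,1pm,10am,11am) (10am,12pm,2pm,2pm,10am,11am) (10am,1pm,12pm,2pm,10am,11am) (10am,1pm,1pm,2pm,10am,11am) (10am,1pm,2pm,2pm,10am,11am) — 15.
Summing: 18 + 18 + 15 = 51.

51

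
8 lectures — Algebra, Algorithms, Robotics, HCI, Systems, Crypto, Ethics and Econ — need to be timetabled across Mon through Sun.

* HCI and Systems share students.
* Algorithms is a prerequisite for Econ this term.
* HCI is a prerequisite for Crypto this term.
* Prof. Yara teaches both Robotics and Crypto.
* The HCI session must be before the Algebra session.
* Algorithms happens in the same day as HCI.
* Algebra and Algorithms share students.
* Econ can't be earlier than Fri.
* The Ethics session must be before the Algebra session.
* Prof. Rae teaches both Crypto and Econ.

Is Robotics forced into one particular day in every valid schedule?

Robotics can be Mon (e.g. Algebra in Tue, Algorithms in Mon, Crypto in Tue, Ethics in Mon, Systems in Tue, Econ in Fri, HCI in Mon, Robotics in Mon) or Tue (e.g. HCI=Mon, Algebra=Tue, Ethics=Mon, Systems=Tue, Robotics=Tue, Crypto=Wed, Econ=Fri, Algorithms=Mon).

No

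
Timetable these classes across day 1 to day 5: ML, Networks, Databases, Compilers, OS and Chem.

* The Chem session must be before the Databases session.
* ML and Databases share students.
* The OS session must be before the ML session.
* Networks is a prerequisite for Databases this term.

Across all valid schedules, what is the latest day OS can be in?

Downstream work caps OS at day 4.
OS at day 4 is achievable: Databases=day 2, ML=day 5, Compilers=day 1, Networks=day 1, Chem=day 1, OS=day 4.

day 4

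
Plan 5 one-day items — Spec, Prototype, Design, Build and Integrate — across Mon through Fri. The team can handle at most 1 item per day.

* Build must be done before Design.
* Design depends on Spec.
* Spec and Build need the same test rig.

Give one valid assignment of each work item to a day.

Integrate in Fri; Build in Tue; Spec in Mon; Design in Wed; Prototype in Thu

Checking: Spec(Mon) before Design(Wed); Build(Tue) before Design(Wed); Spec(Mon) != Build(Tue); max 1 per day (cap 1).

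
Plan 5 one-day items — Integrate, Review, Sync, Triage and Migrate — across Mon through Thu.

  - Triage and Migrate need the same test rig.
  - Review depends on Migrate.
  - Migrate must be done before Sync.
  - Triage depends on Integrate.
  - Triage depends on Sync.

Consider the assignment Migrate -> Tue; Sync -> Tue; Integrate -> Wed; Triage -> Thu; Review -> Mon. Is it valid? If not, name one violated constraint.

Triage depends on Integrate — holds.
Review depends on Migrate — violated.
Triage depends on Sync — holds.
Migrate must be done before Sync — violated.
Triage and Migrate need the same test rig — holds.

No. Review depends on Migrate is not satisfied.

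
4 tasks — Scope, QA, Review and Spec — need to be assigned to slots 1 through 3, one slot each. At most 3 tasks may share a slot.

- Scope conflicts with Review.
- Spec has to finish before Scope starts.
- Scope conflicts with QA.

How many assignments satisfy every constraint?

Splitting on Scope: it can be 2 (4), 3 (8). Listing each branch's schedules as (QA, Review, Spec):
Scope=2: (1,1,1) (1,3,1) (3,1,1) (3,3,1) — 4.
Scope=3: (1,1,1) (1,1,2) (1,2,1) (1,2,2) (2,1,1) (2,1,2) (2,2,1) (2,2,2) — 8.
Summing: 4 + 8 = 12.

12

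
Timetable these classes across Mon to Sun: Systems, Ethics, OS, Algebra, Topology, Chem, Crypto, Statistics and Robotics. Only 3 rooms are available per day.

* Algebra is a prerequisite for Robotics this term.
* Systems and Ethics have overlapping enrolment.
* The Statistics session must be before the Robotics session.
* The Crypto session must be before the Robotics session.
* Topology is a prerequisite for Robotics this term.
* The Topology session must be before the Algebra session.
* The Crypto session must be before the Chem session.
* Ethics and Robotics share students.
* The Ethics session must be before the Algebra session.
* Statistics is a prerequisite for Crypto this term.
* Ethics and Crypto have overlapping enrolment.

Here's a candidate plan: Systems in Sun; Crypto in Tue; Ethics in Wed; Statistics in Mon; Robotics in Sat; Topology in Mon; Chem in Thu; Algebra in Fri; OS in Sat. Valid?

Ethics and Robotics share students — holds.
The Crypto session must be before the Robotics session — holds.
Only 3 rooms are available per day — holds.
The Statistics session must be before the Robotics session — holds.
The Crypto session must be before the Chem session — holds.
Systems and Ethics have overlapping enrolment — holds.
The Ethics session must be before the Algebra session — holds.
The Topology session must be before the Algebra session — holds.
Ethics and Crypto have overlapping enrolment — holds.
Topology is a prerequisite for Robotics this term — holds.
Statistics is a prerequisite for Crypto this term — holds.
Algebra is a prerequisite for Robotics this term — holds.

Yes, all constraints hold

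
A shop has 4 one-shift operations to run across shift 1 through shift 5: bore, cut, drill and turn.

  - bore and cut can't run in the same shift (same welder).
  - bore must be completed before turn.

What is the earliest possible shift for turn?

shift 2

Precedence pushes turn to at least shift 2.
turn at shift 2 is achievable: cut in shift 2, drill in shift 1, turn in shift 2, bore in shift 1.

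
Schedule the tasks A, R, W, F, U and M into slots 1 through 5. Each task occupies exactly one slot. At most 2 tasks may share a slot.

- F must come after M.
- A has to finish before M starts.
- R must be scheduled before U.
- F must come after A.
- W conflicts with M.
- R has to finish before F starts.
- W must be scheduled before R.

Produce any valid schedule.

A -> 1, U -> 3, R -> 2, W -> 1, M -> 2, F -> 3

Checking: W(1) before R(2); R(2) before F(3); A(1) before M(2); M(2) before F(3); A(1) before F(3); R(2) before U(3); W(1) != M(2); max 2 per slot (cap 2).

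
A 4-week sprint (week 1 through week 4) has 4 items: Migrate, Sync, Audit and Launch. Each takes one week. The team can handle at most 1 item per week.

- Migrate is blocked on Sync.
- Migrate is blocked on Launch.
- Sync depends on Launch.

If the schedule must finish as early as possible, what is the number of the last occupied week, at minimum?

The precedence chain requires at least 3 distinct weeks.
With at most 1 per week and 4 tasks, at least 4 weeks are needed.
4 works (last occupied week: week 4): for example Audit -> week 4; Migrate -> week 3; Sync -> week 2; Launch -> week 1.

week 4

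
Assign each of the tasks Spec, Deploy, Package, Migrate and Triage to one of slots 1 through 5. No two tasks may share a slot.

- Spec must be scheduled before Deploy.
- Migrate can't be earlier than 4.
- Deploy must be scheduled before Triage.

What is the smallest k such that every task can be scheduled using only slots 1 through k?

The precedence chain requires at least 3 distinct slots.
With at most 1 per slot and 5 tasks, at least 5 slots are needed.
Migrate can't be placed before 4, so the schedule must run through at least slot 4.
5 works (last occupied slot: 5): for example Deploy in 2, Migrate in 4, Spec in 1, Package in 5, Triage in 3.

5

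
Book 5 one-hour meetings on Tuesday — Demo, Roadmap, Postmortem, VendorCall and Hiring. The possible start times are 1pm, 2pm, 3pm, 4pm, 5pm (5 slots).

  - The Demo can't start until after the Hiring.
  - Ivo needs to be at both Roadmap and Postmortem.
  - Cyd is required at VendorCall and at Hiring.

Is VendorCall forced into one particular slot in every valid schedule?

VendorCall can be 1pm (e.g. Roadmap in 1pm, Postmortem in 2pm, Demo in 3pm, Hiring in 2pm, VendorCall in 1pm) or 2pm (e.g. Roadmap -> 1pm; Postmortem -> 2pm; Demo -> 2pm; VendorCall -> 2pm; Hiring -> 1pm).

No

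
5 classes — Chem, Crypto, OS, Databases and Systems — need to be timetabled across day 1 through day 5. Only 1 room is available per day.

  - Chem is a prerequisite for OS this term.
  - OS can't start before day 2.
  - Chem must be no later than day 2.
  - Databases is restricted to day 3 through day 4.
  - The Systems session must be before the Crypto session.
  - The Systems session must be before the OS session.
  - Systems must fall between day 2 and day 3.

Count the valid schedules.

Enumerating: Databases=day 3, OS=day 4, Crypto=day 5, Systems=day 2, Chem=day 1 | Databases -> day 3; OS -> day 5; Chem -> day 1; Crypto -> day 4; Systems -> day 2 | Systems in day 2; Databases in day 4; Crypto in day 5; Chem in day 1; OS in day 3 | Chem -> day 1, Systems -> day 2, Databases -> day 4, OS -> day 5, Crypto -> day 3.

4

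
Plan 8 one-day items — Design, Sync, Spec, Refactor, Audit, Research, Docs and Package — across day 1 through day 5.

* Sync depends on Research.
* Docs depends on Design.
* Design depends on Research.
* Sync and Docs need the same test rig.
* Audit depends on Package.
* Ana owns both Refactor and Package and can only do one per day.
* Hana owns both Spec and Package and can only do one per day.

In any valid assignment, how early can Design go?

day 2

Precedence pushes Design to at least day 2; downstream work caps Design at day 4.
Design at day 2 is achievable: Audit=day 2, Docs=day 3, Design=day 2, Sync=day 2, Spec=day 2, Research=day 1, Refactor=day 2, Package=day 1.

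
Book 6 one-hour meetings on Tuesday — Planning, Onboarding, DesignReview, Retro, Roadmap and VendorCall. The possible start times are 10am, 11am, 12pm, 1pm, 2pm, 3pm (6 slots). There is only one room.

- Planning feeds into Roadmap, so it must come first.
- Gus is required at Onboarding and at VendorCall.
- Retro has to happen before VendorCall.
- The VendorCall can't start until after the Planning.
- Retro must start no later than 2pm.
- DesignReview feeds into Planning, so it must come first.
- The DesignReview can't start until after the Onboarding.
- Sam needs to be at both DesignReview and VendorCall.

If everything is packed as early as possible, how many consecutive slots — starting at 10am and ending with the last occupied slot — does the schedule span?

The precedence chain requires at least 4 distinct slots.
With at most 1 per slot and 6 meetings, at least 6 slots are needed.
6 works (last occupied slot: 3pm): for example Retro=10am, DesignReview=12pm, Planning=1pm, VendorCall=2pm, Roadmap=3pm, Onboarding=11am.

6 slots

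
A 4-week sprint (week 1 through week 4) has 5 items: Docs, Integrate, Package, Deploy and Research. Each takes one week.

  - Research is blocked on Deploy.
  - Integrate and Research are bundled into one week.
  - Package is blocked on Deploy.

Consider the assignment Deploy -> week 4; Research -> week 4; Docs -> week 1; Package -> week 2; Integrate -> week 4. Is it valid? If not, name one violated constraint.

Invalid. Package is blocked on Deploy.

Package is blocked on Deploy — violated.
Research is blocked on Deploy — violated.
Integrate and Research are bundled into one week — holds.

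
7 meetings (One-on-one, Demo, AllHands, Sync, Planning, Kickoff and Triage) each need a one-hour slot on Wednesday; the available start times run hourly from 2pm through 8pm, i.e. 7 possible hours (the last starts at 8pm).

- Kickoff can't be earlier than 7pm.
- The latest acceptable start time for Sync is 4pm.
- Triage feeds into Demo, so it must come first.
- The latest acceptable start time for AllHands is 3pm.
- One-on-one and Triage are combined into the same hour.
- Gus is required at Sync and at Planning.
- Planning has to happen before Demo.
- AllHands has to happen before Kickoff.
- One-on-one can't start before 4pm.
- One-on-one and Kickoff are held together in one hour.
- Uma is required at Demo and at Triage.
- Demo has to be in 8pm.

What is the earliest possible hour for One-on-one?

One-on-one is available from 4pm; One-on-one must be in the same hour as Kickoff, which can't be before 7pm, so One-on-one is at least 7pm; One-on-one must be in the same hour as Triage, which can't be after 7pm, so One-on-one is at most 7pm.
One-on-one at 7pm is achievable: Sync in 2pm, AllHands in 2pm, Demo in 8pm, Planning in 3pm, One-on-one in 7pm, Triage in 7pm, Kickoff in 7pm.

7pm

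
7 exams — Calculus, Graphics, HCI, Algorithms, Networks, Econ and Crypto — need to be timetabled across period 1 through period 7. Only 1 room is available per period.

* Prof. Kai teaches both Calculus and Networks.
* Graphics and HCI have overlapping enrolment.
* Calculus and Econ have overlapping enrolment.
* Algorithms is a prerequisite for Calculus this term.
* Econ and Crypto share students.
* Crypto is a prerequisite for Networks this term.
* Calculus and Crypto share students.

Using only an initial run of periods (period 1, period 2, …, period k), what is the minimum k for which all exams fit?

7

The precedence chain requires at least 2 distinct periods.
With at most 1 per period and 7 exams, at least 7 periods are needed.
7 works (last occupied period: period 7): for example Crypto=period 3, Econ=period 7, Calculus=period 2, Networks=period 4, HCI=period 6, Algorithms=period 1, Graphics=period 5.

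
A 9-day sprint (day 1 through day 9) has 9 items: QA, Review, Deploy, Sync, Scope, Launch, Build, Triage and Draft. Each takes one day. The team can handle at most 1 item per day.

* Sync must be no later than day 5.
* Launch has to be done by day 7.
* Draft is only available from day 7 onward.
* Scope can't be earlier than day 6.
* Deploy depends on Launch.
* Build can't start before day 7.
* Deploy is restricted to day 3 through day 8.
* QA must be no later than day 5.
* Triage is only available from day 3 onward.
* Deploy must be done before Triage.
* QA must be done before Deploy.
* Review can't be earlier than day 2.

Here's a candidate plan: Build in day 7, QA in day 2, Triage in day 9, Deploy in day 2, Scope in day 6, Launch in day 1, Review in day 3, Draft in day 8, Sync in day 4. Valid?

No. Deploy is restricted to day 3 through day 8 is not satisfied.

QA must be no later than day 5 — holds.
The team can handle at most 1 item per day — violated.
Deploy is restricted to day 3 through day 8 — violated.
Scope can't be earlier than day 6 — holds.
Build can't start before day 7 — holds.
Triage is only available from day 3 onward — holds.
Review can't be earlier than day 2 — holds.
Deploy must be done before Triage — holds.
Sync must be no later than day 5 — holds.
QA must be done before Deploy — violated.
Launch has to be done by day 7 — holds.
Draft is only available from day 7 onward — holds.
Deploy depends on Launch — holds.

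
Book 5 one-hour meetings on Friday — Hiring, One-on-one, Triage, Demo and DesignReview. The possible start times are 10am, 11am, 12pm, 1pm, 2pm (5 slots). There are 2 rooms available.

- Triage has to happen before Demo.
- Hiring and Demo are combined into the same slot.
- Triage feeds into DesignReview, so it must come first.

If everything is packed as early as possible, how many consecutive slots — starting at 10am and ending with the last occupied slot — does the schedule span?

3

The precedence chain requires at least 2 distinct slots.
With at most 2 per slot and 5 meetings, at least 3 slots are needed.
3 works (last occupied slot: 12pm): for example Demo=11am; DesignReview=12pm; Triage=10am; Hiring=11am; One-on-one=10am.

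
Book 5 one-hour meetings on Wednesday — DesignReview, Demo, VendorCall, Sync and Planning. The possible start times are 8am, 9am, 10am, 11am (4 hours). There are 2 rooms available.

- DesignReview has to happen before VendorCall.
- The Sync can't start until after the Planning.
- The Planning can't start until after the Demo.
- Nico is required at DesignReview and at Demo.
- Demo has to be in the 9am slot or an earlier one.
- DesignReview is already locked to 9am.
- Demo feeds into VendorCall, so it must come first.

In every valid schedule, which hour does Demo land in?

8am

Demo's window is 8am–9am.
DesignReview is fixed at 9am, and Demo can't share a hour with DesignReview.
So Demo must be 8am.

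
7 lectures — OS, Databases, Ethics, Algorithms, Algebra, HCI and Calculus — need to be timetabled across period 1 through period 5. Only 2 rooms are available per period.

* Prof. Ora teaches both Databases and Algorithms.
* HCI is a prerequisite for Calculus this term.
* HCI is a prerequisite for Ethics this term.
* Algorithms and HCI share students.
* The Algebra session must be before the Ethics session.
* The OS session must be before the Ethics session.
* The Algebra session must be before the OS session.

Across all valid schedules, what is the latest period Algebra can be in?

Downstream work caps Algebra at period 3.
Algebra at period 3 is achievable: Ethics in period 5, OS in period 4, Algorithms in period 2, Algebra in period 3, HCI in period 1, Calculus in period 2, Databases in period 1.

period 3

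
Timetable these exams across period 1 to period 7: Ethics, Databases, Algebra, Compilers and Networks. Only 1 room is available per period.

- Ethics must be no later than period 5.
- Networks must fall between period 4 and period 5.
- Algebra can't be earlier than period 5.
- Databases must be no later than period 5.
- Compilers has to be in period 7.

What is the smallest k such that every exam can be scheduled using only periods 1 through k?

With at most 1 per period and 5 exams, at least 5 periods are needed.
Compilers can't be placed before period 7, so the schedule must run through at least period 7.
7 works (last occupied period: period 7): for example Databases in period 2, Ethics in period 1, Networks in period 4, Algebra in period 5, Compilers in period 7.

7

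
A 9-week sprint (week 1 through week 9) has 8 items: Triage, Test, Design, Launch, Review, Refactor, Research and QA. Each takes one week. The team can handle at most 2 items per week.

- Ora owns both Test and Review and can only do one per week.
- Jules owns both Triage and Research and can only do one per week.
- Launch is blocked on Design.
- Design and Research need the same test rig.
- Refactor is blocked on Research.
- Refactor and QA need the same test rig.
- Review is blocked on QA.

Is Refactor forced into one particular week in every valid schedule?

Refactor can be week 2 (e.g. Review in week 3; Research in week 1; Triage in week 4; Refactor in week 2; Design in week 2; QA in week 1; Test in week 4; Launch in week 3) or week 3 (e.g. Triage -> week 4, Launch -> week 2, Review -> week 3, Test -> week 4, Refactor -> week 3, Research -> week 2, QA -> week 1, Design -> week 1).

No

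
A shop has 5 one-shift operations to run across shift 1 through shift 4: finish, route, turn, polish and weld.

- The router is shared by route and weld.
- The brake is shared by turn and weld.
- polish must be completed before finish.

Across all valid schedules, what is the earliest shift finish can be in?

shift 2

Precedence pushes finish to at least shift 2.
finish at shift 2 is achievable: polish=shift 1, weld=shift 2, turn=shift 1, finish=shift 2, route=shift 1.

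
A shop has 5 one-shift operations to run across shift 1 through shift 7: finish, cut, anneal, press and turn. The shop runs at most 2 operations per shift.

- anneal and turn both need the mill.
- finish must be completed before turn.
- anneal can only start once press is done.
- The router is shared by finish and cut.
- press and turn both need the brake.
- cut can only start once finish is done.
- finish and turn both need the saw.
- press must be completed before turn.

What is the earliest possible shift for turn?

Precedence pushes turn to at least shift 2.
turn at shift 2 is achievable: cut -> shift 2, press -> shift 1, anneal -> shift 3, finish -> shift 1, turn -> shift 2.

shift 2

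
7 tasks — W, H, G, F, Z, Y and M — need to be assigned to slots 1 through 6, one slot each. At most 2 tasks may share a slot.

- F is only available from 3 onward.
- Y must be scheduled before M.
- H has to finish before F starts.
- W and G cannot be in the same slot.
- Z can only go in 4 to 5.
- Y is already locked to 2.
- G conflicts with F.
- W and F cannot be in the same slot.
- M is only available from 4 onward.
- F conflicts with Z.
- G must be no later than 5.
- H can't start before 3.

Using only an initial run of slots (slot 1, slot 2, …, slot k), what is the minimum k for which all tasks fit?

The precedence chain requires at least 2 distinct slots.
With at most 2 per slot and 7 tasks, at least 4 slots are needed.
Z can't be placed before 4, so the schedule must run through at least slot 4.
Could 4 slots be enough, i.e. nothing placed later than 4? No: H's window within 4 slots is {3, 4}; F's window within 4 slots is {3, 4}; Z's window within 4 slots is {4}; F must come after H (at 3 or later) → {4}; Z can't share with F (4) → nothing is left.
So 4 slots is not enough.
5 works (last occupied slot: 5): for example F in 5; H in 3; M in 4; Z in 4; G in 2; Y in 2; W in 1.

5 slots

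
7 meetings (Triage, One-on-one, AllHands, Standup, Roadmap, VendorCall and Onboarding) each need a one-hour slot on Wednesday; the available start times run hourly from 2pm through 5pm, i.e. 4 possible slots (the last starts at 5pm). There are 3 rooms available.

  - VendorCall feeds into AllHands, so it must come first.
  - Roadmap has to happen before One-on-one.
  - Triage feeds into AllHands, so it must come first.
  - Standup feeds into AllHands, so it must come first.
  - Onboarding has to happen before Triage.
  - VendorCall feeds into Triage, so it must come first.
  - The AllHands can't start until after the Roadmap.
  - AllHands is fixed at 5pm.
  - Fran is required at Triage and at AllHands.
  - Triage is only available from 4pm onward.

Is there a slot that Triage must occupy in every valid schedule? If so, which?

4pm

Triage's window is 4pm–5pm.
AllHands is fixed at 5pm, and Triage can't share a slot with AllHands.
So Triage must be 4pm.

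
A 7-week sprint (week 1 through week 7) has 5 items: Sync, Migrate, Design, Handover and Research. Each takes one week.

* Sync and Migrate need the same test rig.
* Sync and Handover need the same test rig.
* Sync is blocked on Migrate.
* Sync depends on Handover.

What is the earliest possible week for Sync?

Precedence pushes Sync to at least week 2.
Sync at week 2 is achievable: Migrate -> week 1; Design -> week 1; Research -> week 1; Handover -> week 1; Sync -> week 2.

week 2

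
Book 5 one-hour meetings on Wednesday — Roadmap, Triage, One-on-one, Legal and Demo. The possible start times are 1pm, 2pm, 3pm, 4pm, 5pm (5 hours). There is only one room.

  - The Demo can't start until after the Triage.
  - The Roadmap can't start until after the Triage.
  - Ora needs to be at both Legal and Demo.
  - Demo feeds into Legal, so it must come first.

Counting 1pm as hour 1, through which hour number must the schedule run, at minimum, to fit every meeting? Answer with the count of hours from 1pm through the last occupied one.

5 hours

The precedence chain requires at least 3 distinct hours.
With at most 1 per hour and 5 meetings, at least 5 hours are needed.
5 works (last occupied hour: 5pm): for example Roadmap=3pm; Triage=1pm; Legal=4pm; One-on-one=5pm; Demo=2pm.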